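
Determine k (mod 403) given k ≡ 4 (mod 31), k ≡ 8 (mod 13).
190

Using the Chinese Remainder Theorem:
M = product of moduli = 403
For equation 1: M_1 = 13, 13 ≡ 13 (mod 31), inverse of 13 mod 31 is 12 (check: 13 × 12 = 156 ≡ 1 (mod 31))
For equation 2: M_2 = 31, 31 ≡ 5 (mod 13), inverse of 31 mod 13 is 8 (check: 5 × 8 = 40 ≡ 1 (mod 13))
Combine: k ≡ Σ r_i×M_i×(M_i⁻¹ mod m_i) = 4×13×12 + 8×31×8 = 624 + 1984 = 2608
2608 mod 403 = 190
k ≡ 190 (mod 403)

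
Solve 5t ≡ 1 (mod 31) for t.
25

Using Extended Euclidean Algorithm:
gcd(5, 31) = 1
Bezout coefficients: 5 × -6 + 31 × 1 = 1
So 5 × -6 ≡ 1 (mod 31)
The inverse is -6 mod 31 = 25
Verification: 5 × 25 = 125 = 4 × 31 + 1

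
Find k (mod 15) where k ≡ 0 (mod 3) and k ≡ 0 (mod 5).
M = 3 × 5 = 15. M₁ = 5, y₁ ≡ 2 (mod 3). M₂ = 3, y₂ ≡ 2 (mod 5). k = 0×5×2 + 0×3×2 ≡ 0 (mod 15)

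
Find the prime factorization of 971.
971

Divide by primes starting from smallest:
971 ÷ 971 = 1

971 = 971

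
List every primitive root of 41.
Primitive roots mod 41: {6, 7, 11, 12, 13, 15, 17, 19, 22, 24, 26, 28, 29, 30, 34, 35}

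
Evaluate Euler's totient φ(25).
20

Prime factorization: 25 = 5^2
Using the formula φ(n) = n × Π(1 - 1/p) for each prime factor p:
φ(25) = 25 × (1 - 1/5)
φ(25) = 20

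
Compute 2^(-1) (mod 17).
2^(-1) ≡ 9 (mod 17). Verification: 2 × 9 = 18 ≡ 1 (mod 17)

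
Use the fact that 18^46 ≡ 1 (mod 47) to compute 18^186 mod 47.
By Fermat: 18^{46} ≡ 1 (mod 47). 186 = 4×46 + 2. So 18^{186} ≡ 18^{2} ≡ 42 (mod 47)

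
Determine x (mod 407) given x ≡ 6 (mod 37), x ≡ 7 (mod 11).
117

Using the Chinese Remainder Theorem:
M = product of moduli = 407
For equation 1: M_1 = 11, 11 ≡ 11 (mod 37), inverse of 11 mod 37 is 27 (check: 11 × 27 = 297 ≡ 1 (mod 37))
For equation 2: M_2 = 37, 37 ≡ 4 (mod 11), inverse of 37 mod 11 is 3 (check: 4 × 3 = 12 ≡ 1 (mod 11))
Combine: x ≡ Σ r_i×M_i×(M_i⁻¹ mod m_i) = 6×11×27 + 7×37×3 = 1782 + 777 = 2559
2559 mod 407 = 117
x ≡ 117 (mod 407)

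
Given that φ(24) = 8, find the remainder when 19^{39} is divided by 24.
By Euler: 19^{8} ≡ 1 (mod 24) since gcd(19, 24) = 1. 39 = 4×8 + 7. So 19^{39} ≡ 19^{7} ≡ 19 (mod 24)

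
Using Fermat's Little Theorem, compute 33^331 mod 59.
By Fermat: 33^{58} ≡ 1 (mod 59). 331 = 5×58 + 41. So 33^{331} ≡ 33^{41} ≡ 2 (mod 59)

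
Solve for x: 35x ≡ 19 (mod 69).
38

Since gcd(35, 69) = 1 divides 19, a solution exists.
Multiply both sides by the inverse of 35 mod 69:
  35^(-1) mod 69 = 2
  x ≡ 2 × 19 ≡ 38 ≡ 38 (mod 69)
Verification: 35 × 38 = 1330 = 19 × 69 + 19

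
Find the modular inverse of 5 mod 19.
5^(-1) ≡ 4 (mod 19). Verification: 5 × 4 = 20 ≡ 1 (mod 19)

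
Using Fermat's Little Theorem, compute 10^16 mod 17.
By Fermat's Little Theorem, 10^{16} ≡ 1 (mod 17) since 17 is prime and gcd(10, 17) = 1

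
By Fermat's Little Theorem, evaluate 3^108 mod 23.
By Fermat: 3^{22} ≡ 1 (mod 23). 108 = 4×22 + 20. So 3^{108} ≡ 3^{20} ≡ 18 (mod 23)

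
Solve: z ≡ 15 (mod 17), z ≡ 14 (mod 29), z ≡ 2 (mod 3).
M = 17 × 29 × 3 = 1479. M₁ = 87, y₁ ≡ 9 (mod 17). M₂ = 51, y₂ ≡ 4 (mod 29). M₃ = 493, y₃ ≡ 1 (mod 3). z = 15×87×9 + 14×51×4 + 2×493×1 ≡ 797 (mod 1479)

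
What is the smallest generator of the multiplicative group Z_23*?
p - 1 = 22 has prime divisors 2, 11. h is a primitive root mod 23 iff h^(22/q) ≢ 1 (mod 23) for each such q.
h = 2: 2^11 ≡ 1, 2^2 ≡ 4 (mod 23); 2^11 ≡ 1, so not a primitive root.
h = 3: 3^11 ≡ 1, 3^2 ≡ 9 (mod 23); 3^11 ≡ 1, so not a primitive root.
h = 4: 4^11 ≡ 1, 4^2 ≡ 16 (mod 23); 4^11 ≡ 1, so not a primitive root.
h = 5: 5^11 ≡ 22, 5^2 ≡ 2 (mod 23); none is 1, so 5 has order 22 and is a primitive root.
The smallest primitive root mod 23 is g = 5.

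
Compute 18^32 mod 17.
Using Fermat: 18^{16} ≡ 1 (mod 17). 32 ≡ 0 (mod 16). So 18^{32} ≡ 18^{0} ≡ 1 (mod 17)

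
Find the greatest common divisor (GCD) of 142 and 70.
2

Using the Euclidean algorithm:
142 = 2 × 70 + 2
70 = 35 × 2 + 0

GCD(142, 70) = 2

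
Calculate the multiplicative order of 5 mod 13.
Powers of 5 mod 13: 5^1≡5, 5^2≡12, 5^3≡8, 5^4≡1. Order = 4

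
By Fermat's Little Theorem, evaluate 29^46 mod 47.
By Fermat's Little Theorem, 29^{46} ≡ 1 (mod 47) since 47 is prime and gcd(29, 47) = 1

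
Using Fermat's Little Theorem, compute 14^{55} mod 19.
14

By Fermat's Little Theorem, a^(p-1) ≡ 1 (mod p) for prime p and gcd(a, p) = 1
Here p = 19, so 14^18 ≡ 1 (mod 19)
We can reduce the exponent: 55 mod 18 = 1
So 14^55 ≡ 14^1 (mod 19)
Computing: 14^1 mod 19 = 14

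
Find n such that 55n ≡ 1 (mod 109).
55^(-1) ≡ 2 (mod 109). Verification: 55 × 2 = 110 ≡ 1 (mod 109)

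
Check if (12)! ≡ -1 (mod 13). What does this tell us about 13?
(12)! mod 13 = 12. Since this equals -1 (mod 13), Wilson confirms 13 is prime.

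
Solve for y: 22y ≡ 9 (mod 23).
14

Since gcd(22, 23) = 1 divides 9, a solution exists.
Multiply both sides by the inverse of 22 mod 23:
  22^(-1) mod 23 = 22
  x ≡ 22 × 9 ≡ 198 ≡ 14 (mod 23)
Verification: 22 × 14 = 308 = 13 × 23 + 9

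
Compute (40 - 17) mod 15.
8

(40 - 17) = 23
23 mod 15 = 8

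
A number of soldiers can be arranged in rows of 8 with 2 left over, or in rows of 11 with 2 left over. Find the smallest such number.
M = 8 × 11 = 88. M₁ = 11, y₁ ≡ 3 (mod 8). M₂ = 8, y₂ ≡ 7 (mod 11). k = 2×11×3 + 2×8×7 ≡ 2 (mod 88). The smallest positive such number is 2.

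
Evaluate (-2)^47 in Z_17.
Using Fermat: (-2)^{16} ≡ 1 (mod 17). 47 ≡ 15 (mod 16). So (-2)^{47} ≡ (-2)^{15} ≡ 8 (mod 17)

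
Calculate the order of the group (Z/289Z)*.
272

Prime factorization: 289 = 17^2
Using the formula φ(n) = n × Π(1 - 1/p) for each prime factor p:
φ(289) = 289 × (1 - 1/17)
φ(289) = 272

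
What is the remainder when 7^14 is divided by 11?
Using Fermat: 7^{10} ≡ 1 (mod 11). 14 ≡ 4 (mod 10). So 7^{14} ≡ 7^{4} ≡ 3 (mod 11)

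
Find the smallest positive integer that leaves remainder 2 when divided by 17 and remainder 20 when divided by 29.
M = 17 × 29 = 493. M₁ = 29, y₁ ≡ 10 (mod 17). M₂ = 17, y₂ ≡ 12 (mod 29). r = 2×29×10 + 20×17×12 ≡ 223 (mod 493). The smallest positive such number is 223.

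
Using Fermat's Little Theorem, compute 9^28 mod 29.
By Fermat's Little Theorem, 9^{28} ≡ 1 (mod 29) since 29 is prime and gcd(9, 29) = 1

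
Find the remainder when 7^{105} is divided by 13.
By Fermat: 7^{12} ≡ 1 (mod 13). 105 = 8×12 + 9. So 7^{105} ≡ 7^{9} ≡ 8 (mod 13)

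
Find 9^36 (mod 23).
Using Fermat: 9^{22} ≡ 1 (mod 23). 36 ≡ 14 (mod 22). So 9^{36} ≡ 9^{14} ≡ 16 (mod 23)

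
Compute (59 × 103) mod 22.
5

(59 × 103) = 6077
6077 mod 22 = 5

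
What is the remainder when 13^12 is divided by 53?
Using repeated squaring. 12 = 8 + 4 (binary 1100). Repeated squaring mod 53: 13^1 ≡ 13; 13^2 ≡ 13² = 169 ≡ 10; 13^4 ≡ 10² = 100 ≡ 47; 13^8 ≡ 47² = 2209 ≡ 36. Multiply: 13^12 = 13^8 × 13^4 ≡ 36 × 47 (mod 53): 36 × 47 = 1692 ≡ 49. So 13^12 ≡ 49 (mod 53).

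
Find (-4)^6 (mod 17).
(-4) ≡ 13 (mod 17). 6 = 4 + 2 (binary 110). Repeated squaring mod 17: 13^1 ≡ 13; 13^2 ≡ 13² = 169 ≡ 16; 13^4 ≡ 16² = 256 ≡ 1. Multiply: (-4)^6 ≡ 13^4 × 13^2 ≡ 1 × 16 (mod 17): 1 × 16 = 16 ≡ 16. So (-4)^6 ≡ 16 (mod 17).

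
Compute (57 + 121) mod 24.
10

(57 + 121) = 178
178 mod 24 = 10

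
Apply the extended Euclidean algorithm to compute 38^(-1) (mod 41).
Extended GCD: 38(-14) + 41(13) = 1. So 38^(-1) ≡ 27 ≡ 27 (mod 41). Verify: 38 × 27 = 1026 ≡ 1 (mod 41)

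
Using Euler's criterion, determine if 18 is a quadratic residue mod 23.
By Euler's criterion: 18^{11} ≡ 1 (mod 23). Since this equals 1, 18 is a QR.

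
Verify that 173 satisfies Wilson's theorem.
(172)! mod 173 = 172. Since this equals -1 (mod 173), Wilson confirms 173 is prime.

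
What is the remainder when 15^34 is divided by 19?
Using Fermat: 15^{18} ≡ 1 (mod 19). 34 ≡ 16 (mod 18). So 15^{34} ≡ 15^{16} ≡ 6 (mod 19)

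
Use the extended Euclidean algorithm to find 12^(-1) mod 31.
Extended GCD: 12(13) + 31(-5) = 1. So 12^(-1) ≡ 13 ≡ 13 (mod 31). Verify: 12 × 13 = 156 ≡ 1 (mod 31)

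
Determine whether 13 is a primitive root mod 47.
p - 1 = 46 has prime divisors 2, 23. Check 13^(46/q) mod 47 for each: 13^(46/2) = 13^23 ≡ 46, 13^(46/23) = 13^2 ≡ 28 (mod 47). None of these is 1, so 13 has order 46 = φ(47), so it is a primitive root mod 47.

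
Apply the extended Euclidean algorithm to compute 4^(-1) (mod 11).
Extended GCD: 4(3) + 11(-1) = 1. So 4^(-1) ≡ 3 ≡ 3 (mod 11). Verify: 4 × 3 = 12 ≡ 1 (mod 11)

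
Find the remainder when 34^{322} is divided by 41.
By Fermat: 34^{40} ≡ 1 (mod 41). 322 = 8×40 + 2. So 34^{322} ≡ 34^{2} ≡ 8 (mod 41)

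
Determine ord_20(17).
Powers of 17 mod 20: 17^1≡17, 17^2≡9, 17^3≡13, 17^4≡1. Order = 4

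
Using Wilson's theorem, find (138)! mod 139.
By Wilson's theorem, (138)! ≡ -1 ≡ 138 (mod 139)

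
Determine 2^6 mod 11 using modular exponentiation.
6 = 4 + 2 (binary 110). Repeated squaring mod 11: 2^1 ≡ 2; 2^2 ≡ 2² = 4 ≡ 4; 2^4 ≡ 4² = 16 ≡ 5. Multiply: 2^6 = 2^4 × 2^2 ≡ 5 × 4 (mod 11): 5 × 4 = 20 ≡ 9. So 2^6 ≡ 9 (mod 11).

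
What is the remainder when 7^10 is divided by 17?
10 = 8 + 2 (binary 1010). Repeated squaring mod 17: 7^1 ≡ 7; 7^2 ≡ 7² = 49 ≡ 15; 7^4 ≡ 15² = 225 ≡ 4; 7^8 ≡ 4² = 16 ≡ 16. Multiply: 7^10 = 7^8 × 7^2 ≡ 16 × 15 (mod 17): 16 × 15 = 240 ≡ 2. So 7^10 ≡ 2 (mod 17).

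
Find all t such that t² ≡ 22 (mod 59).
The square roots of 22 mod 59 are 9 and 50. Verify: 9² = 81 ≡ 22 (mod 59)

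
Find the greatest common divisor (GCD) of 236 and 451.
1

Using the Euclidean algorithm:
236 = 0 × 451 + 236
451 = 1 × 236 + 215
236 = 1 × 215 + 21
215 = 10 × 21 + 5
21 = 4 × 5 + 1
5 = 5 × 1 + 0

GCD(236, 451) = 1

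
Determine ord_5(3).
Powers of 3 mod 5: 3^1≡3, 3^2≡4, 3^3≡2, 3^4≡1. Order = 4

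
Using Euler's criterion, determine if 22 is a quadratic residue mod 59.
By Euler's criterion: 22^{29} ≡ 1 (mod 59). Since this equals 1, 22 is a QR.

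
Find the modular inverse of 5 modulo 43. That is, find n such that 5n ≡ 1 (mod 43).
26

Using Extended Euclidean Algorithm:
gcd(5, 43) = 1
Bezout coefficients: 5 × -17 + 43 × 2 = 1
So 5 × -17 ≡ 1 (mod 43)
The inverse is -17 mod 43 = 26
Verification: 5 × 26 = 130 = 3 × 43 + 1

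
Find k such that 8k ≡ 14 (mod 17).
6

Since gcd(8, 17) = 1 divides 14, a solution exists.
Multiply both sides by the inverse of 8 mod 17:
  8^(-1) mod 17 = 15
  x ≡ 15 × 14 ≡ 210 ≡ 6 (mod 17)
Verification: 8 × 6 = 48 = 2 × 17 + 14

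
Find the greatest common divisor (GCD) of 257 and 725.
1

Using the Euclidean algorithm:
257 = 0 × 725 + 257
725 = 2 × 257 + 211
257 = 1 × 211 + 46
211 = 4 × 46 + 27
46 = 1 × 27 + 19
27 = 1 × 19 + 8
19 = 2 × 8 + 3
8 = 2 × 3 + 2
3 = 1 × 2 + 1
2 = 2 × 1 + 0

GCD(257, 725) = 1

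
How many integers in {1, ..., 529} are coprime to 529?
506

Prime factorization: 529 = 23^2
Using the formula φ(n) = n × Π(1 - 1/p) for each prime factor p:
φ(529) = 529 × (1 - 1/23)
φ(529) = 506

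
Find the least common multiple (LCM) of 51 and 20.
1020

First find GCD(51, 20) using the Euclidean algorithm:
51 = 2 × 20 + 11
20 = 1 × 11 + 9
11 = 1 × 9 + 2
9 = 4 × 2 + 1
2 = 2 × 1 + 0
GCD(51, 20) = 1

LCM formula: LCM(a, b) = (a × b) / GCD(a, b)
LCM(51, 20) = (51 × 20) / 1
LCM(51, 20) = 1020 / 1
LCM(51, 20) = 1020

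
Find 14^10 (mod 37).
10 = 8 + 2 (binary 1010). Repeated squaring mod 37: 14^1 ≡ 14; 14^2 ≡ 14² = 196 ≡ 11; 14^4 ≡ 11² = 121 ≡ 10; 14^8 ≡ 10² = 100 ≡ 26. Multiply: 14^10 = 14^8 × 14^2 ≡ 26 × 11 (mod 37): 26 × 11 = 286 ≡ 27. So 14^10 ≡ 27 (mod 37).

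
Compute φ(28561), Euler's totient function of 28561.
26364

Prime factorization: 28561 = 13^4
Using the formula φ(n) = n × Π(1 - 1/p) for each prime factor p:
φ(28561) = 28561 × (1 - 1/13)
φ(28561) = 26364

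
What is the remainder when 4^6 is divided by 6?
6 = 4 + 2 (binary 110). Repeated squaring mod 6: 4^1 ≡ 4; 4^2 ≡ 4² = 16 ≡ 4; 4^4 ≡ 4² = 16 ≡ 4. Multiply: 4^6 = 4^4 × 4^2 ≡ 4 × 4 (mod 6): 4 × 4 = 16 ≡ 4. So 4^6 ≡ 4 (mod 6).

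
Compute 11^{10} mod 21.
4

Using successive squaring:
Binary expansion of 10: 1010
Powers of 11 mod 21 (each is the square of the previous):
  11^1 ≡ 11 (mod 21)
  11^2 ≡ 11² = 121 ≡ 16 (mod 21)
  11^4 ≡ 16² = 256 ≡ 4 (mod 21)
  11^8 ≡ 4² = 16 ≡ 16 (mod 21)
10 = 8 + 2, so 11^10 = 11^8 × 11^2 ≡ 16 × 16 (mod 21)
Multiplying step by step:
  16 × 16 = 256 ≡ 4 (mod 21)
Result: 11^10 ≡ 4 (mod 21)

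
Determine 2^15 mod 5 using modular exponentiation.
Using Fermat: 2^{4} ≡ 1 (mod 5). 15 ≡ 3 (mod 4). So 2^{15} ≡ 2^{3} ≡ 3 (mod 5)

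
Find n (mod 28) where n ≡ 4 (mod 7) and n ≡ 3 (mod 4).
M = 7 × 4 = 28. M₁ = 4, y₁ ≡ 2 (mod 7). M₂ = 7, y₂ ≡ 3 (mod 4). n = 4×4×2 + 3×7×3 ≡ 11 (mod 28)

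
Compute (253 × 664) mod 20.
12

(253 × 664) = 167992
167992 mod 20 = 12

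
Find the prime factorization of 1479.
3 × 17 × 29

Divide by primes starting from smallest:
1479 ÷ 3 = 493
493 ÷ 17 = 29
29 ÷ 29 = 1

1479 = 3 × 17 × 29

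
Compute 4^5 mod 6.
5 = 4 + 1 (binary 101). Repeated squaring mod 6: 4^1 ≡ 4; 4^2 ≡ 4² = 16 ≡ 4; 4^4 ≡ 4² = 16 ≡ 4. Multiply: 4^5 = 4^4 × 4^1 ≡ 4 × 4 (mod 6): 4 × 4 = 16 ≡ 4. So 4^5 ≡ 4 (mod 6).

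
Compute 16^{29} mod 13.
9

Using successive squaring:
Binary expansion of 29: 11101
Powers of 16 mod 13 (each is the square of the previous):
  16^1 ≡ 3 (mod 13)
  16^2 ≡ 3² = 9 ≡ 9 (mod 13)
  16^4 ≡ 9² = 81 ≡ 3 (mod 13)
  16^8 ≡ 3² = 9 ≡ 9 (mod 13)
  16^16 ≡ 9² = 81 ≡ 3 (mod 13)
29 = 16 + 8 + 4 + 1, so 16^29 = 16^16 × 16^8 × 16^4 × 16^1 ≡ 3 × 9 × 3 × 3 (mod 13)
Multiplying step by step:
  3 × 9 = 27 ≡ 1 (mod 13)
  1 × 3 = 3 ≡ 3 (mod 13)
  3 × 3 = 9 ≡ 9 (mod 13)
Result: 16^29 ≡ 9 (mod 13)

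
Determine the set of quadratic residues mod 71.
QRs mod 71: {1, 2, 3, 4, 5, 6, 8, 9, 10, 12, 15, 16, 18, 19, 20, 24, 25, 27, 29, 30, 32, 36, 37, 38, 40, 43, 45, 48, 49, 50, 54, 57, 58, 60, 64}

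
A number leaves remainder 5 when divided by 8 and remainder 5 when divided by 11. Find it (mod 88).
M = 8 × 11 = 88. M₁ = 11, y₁ ≡ 3 (mod 8). M₂ = 8, y₂ ≡ 7 (mod 11). y = 5×11×3 + 5×8×7 ≡ 5 (mod 88)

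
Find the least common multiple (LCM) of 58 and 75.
4350

First find GCD(58, 75) using the Euclidean algorithm:
58 = 0 × 75 + 58
75 = 1 × 58 + 17
58 = 3 × 17 + 7
17 = 2 × 7 + 3
7 = 2 × 3 + 1
3 = 3 × 1 + 0
GCD(58, 75) = 1

LCM formula: LCM(a, b) = (a × b) / GCD(a, b)
LCM(58, 75) = (58 × 75) / 1
LCM(58, 75) = 4350 / 1
LCM(58, 75) = 4350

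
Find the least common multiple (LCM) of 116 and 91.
10556

First find GCD(116, 91) using the Euclidean algorithm:
116 = 1 × 91 + 25
91 = 3 × 25 + 16
25 = 1 × 16 + 9
16 = 1 × 9 + 7
9 = 1 × 7 + 2
7 = 3 × 2 + 1
2 = 2 × 1 + 0
GCD(116, 91) = 1

LCM formula: LCM(a, b) = (a × b) / GCD(a, b)
LCM(116, 91) = (116 × 91) / 1
LCM(116, 91) = 10556 / 1
LCM(116, 91) = 10556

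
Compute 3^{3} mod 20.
7

Using successive squaring:
Binary expansion of 3: 11
Powers of 3 mod 20 (each is the square of the previous):
  3^1 ≡ 3 (mod 20)
  3^2 ≡ 3² = 9 ≡ 9 (mod 20)
3 = 2 + 1, so 3^3 = 3^2 × 3^1 ≡ 9 × 3 (mod 20)
Multiplying step by step:
  9 × 3 = 27 ≡ 7 (mod 20)
Result: 3^3 ≡ 7 (mod 20)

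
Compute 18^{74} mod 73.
32

Using successive squaring:
Binary expansion of 74: 1001010
Powers of 18 mod 73 (each is the square of the previous):
  18^1 ≡ 18 (mod 73)
  18^2 ≡ 18² = 324 ≡ 32 (mod 73)
  18^4 ≡ 32² = 1024 ≡ 2 (mod 73)
  18^8 ≡ 2² = 4 ≡ 4 (mod 73)
  18^16 ≡ 4² = 16 ≡ 16 (mod 73)
  18^32 ≡ 16² = 256 ≡ 37 (mod 73)
  18^64 ≡ 37² = 1369 ≡ 55 (mod 73)
74 = 64 + 8 + 2, so 18^74 = 18^64 × 18^8 × 18^2 ≡ 55 × 4 × 32 (mod 73)
Multiplying step by step:
  55 × 4 = 220 ≡ 1 (mod 73)
  1 × 32 = 32 ≡ 32 (mod 73)
Result: 18^74 ≡ 32 (mod 73)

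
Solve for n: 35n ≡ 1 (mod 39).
29

Since gcd(35, 39) = 1 divides 1, a solution exists.
Multiply both sides by the inverse of 35 mod 39:
  35^(-1) mod 39 = 29
  x ≡ 29 × 1 ≡ 29 ≡ 29 (mod 39)
Verification: 35 × 29 = 1015 = 26 × 39 + 1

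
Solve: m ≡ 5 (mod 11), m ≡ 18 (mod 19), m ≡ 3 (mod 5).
M = 11 × 19 × 5 = 1045. M₁ = 95, y₁ ≡ 8 (mod 11). M₂ = 55, y₂ ≡ 9 (mod 19). M₃ = 209, y₃ ≡ 4 (mod 5). m = 5×95×8 + 18×55×9 + 3×209×4 ≡ 588 (mod 1045)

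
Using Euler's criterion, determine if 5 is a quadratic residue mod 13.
By Euler's criterion: 5^{6} ≡ 12 (mod 13). Since this equals -1 (≡ 12), 5 is not a QR.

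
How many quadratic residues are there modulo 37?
For prime 37, there are (p-1)/2 = (37-1)/2 = 18 quadratic residues (excluding 0).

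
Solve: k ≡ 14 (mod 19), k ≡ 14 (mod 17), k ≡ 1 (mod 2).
M = 19 × 17 × 2 = 646. M₁ = 34, y₁ ≡ 14 (mod 19). M₂ = 38, y₂ ≡ 13 (mod 17). M₃ = 323, y₃ ≡ 1 (mod 2). k = 14×34×14 + 14×38×13 + 1×323×1 ≡ 337 (mod 646)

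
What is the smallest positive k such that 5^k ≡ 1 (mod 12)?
Powers of 5 mod 12: 5^1≡5, 5^2≡1. Order = 2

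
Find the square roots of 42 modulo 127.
The square roots of 42 mod 127 are 13 and 114. Verify: 13² = 169 ≡ 42 (mod 127)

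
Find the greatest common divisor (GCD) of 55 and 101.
1

Using the Euclidean algorithm:
55 = 0 × 101 + 55
101 = 1 × 55 + 46
55 = 1 × 46 + 9
46 = 5 × 9 + 1
9 = 9 × 1 + 0

GCD(55, 101) = 1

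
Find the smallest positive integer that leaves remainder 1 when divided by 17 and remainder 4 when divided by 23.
M = 17 × 23 = 391. M₁ = 23, y₁ ≡ 3 (mod 17). M₂ = 17, y₂ ≡ 19 (mod 23). k = 1×23×3 + 4×17×19 ≡ 188 (mod 391). The smallest positive such number is 188.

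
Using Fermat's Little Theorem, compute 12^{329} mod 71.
57

By Fermat's Little Theorem, a^(p-1) ≡ 1 (mod p) for prime p and gcd(a, p) = 1
Here p = 71, so 12^70 ≡ 1 (mod 71)
We can reduce the exponent: 329 mod 70 = 49
So 12^329 ≡ 12^49 (mod 71)
Computing: 12^49 mod 71 = 57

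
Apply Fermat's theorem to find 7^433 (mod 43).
By Fermat: 7^{42} ≡ 1 (mod 43). 433 ≡ 13 (mod 42). So 7^{433} ≡ 7^{13} ≡ 7 (mod 43)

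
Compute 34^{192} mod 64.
0

Using successive squaring:
Binary expansion of 192: 11000000
Powers of 34 mod 64 (each is the square of the previous):
  34^1 ≡ 34 (mod 64)
  34^2 ≡ 34² = 1156 ≡ 4 (mod 64)
  34^4 ≡ 4² = 16 ≡ 16 (mod 64)
  34^8 ≡ 16² = 256 ≡ 0 (mod 64)
  34^16 ≡ 0² = 0 ≡ 0 (mod 64)
  34^32 ≡ 0² = 0 ≡ 0 (mod 64)
  34^64 ≡ 0² = 0 ≡ 0 (mod 64)
  34^128 ≡ 0² = 0 ≡ 0 (mod 64)
192 = 128 + 64, so 34^192 = 34^128 × 34^64 ≡ 0 × 0 (mod 64)
Multiplying step by step:
  0 × 0 = 0 ≡ 0 (mod 64)
Result: 34^192 ≡ 0 (mod 64)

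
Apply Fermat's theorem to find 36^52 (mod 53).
By Fermat's Little Theorem, 36^{52} ≡ 1 (mod 53) since 53 is prime and gcd(36, 53) = 1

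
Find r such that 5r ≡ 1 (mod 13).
5^(-1) ≡ 8 (mod 13). Verification: 5 × 8 = 40 ≡ 1 (mod 13)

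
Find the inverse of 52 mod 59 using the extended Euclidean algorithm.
Extended GCD: 52(-17) + 59(15) = 1. So 52^(-1) ≡ 42 ≡ 42 (mod 59). Verify: 52 × 42 = 2184 ≡ 1 (mod 59)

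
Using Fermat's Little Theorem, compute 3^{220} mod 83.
33

By Fermat's Little Theorem, a^(p-1) ≡ 1 (mod p) for prime p and gcd(a, p) = 1
Here p = 83, so 3^82 ≡ 1 (mod 83)
We can reduce the exponent: 220 mod 82 = 56
So 3^220 ≡ 3^56 (mod 83)
Computing: 3^56 mod 83 = 33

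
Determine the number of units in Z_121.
110

Prime factorization: 121 = 11^2
Using the formula φ(n) = n × Π(1 - 1/p) for each prime factor p:
φ(121) = 121 × (1 - 1/11)
φ(121) = 110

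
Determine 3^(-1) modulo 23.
3^(-1) ≡ 8 (mod 23). Verification: 3 × 8 = 24 ≡ 1 (mod 23)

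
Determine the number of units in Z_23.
22

Prime factorization: 23 = 23
Using the formula φ(n) = n × Π(1 - 1/p) for each prime factor p:
φ(23) = 23 × (1 - 1/23)
φ(23) = 22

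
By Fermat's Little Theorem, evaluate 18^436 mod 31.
By Fermat: 18^{30} ≡ 1 (mod 31). 436 ≡ 16 (mod 30). So 18^{436} ≡ 18^{16} ≡ 18 (mod 31)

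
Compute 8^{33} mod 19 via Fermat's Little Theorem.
18

By Fermat's Little Theorem, a^(p-1) ≡ 1 (mod p) for prime p and gcd(a, p) = 1
Here p = 19, so 8^18 ≡ 1 (mod 19)
We can reduce the exponent: 33 mod 18 = 15
So 8^33 ≡ 8^15 (mod 19)
Computing: 8^15 mod 19 = 18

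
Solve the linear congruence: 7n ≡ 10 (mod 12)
10

Since gcd(7, 12) = 1 divides 10, a solution exists.
Multiply both sides by the inverse of 7 mod 12:
  7^(-1) mod 12 = 7
  x ≡ 7 × 10 ≡ 70 ≡ 10 (mod 12)
Verification: 7 × 10 = 70 = 5 × 12 + 10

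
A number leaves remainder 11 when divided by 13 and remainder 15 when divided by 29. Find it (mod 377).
M = 13 × 29 = 377. M₁ = 29, y₁ ≡ 9 (mod 13). M₂ = 13, y₂ ≡ 9 (mod 29). k = 11×29×9 + 15×13×9 ≡ 102 (mod 377)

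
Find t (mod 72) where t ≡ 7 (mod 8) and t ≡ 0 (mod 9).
M = 8 × 9 = 72. M₁ = 9, y₁ ≡ 1 (mod 8). M₂ = 8, y₂ ≡ 8 (mod 9). t = 7×9×1 + 0×8×8 ≡ 63 (mod 72)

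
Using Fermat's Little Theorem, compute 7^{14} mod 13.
10

By Fermat's Little Theorem, a^(p-1) ≡ 1 (mod p) for prime p and gcd(a, p) = 1
Here p = 13, so 7^12 ≡ 1 (mod 13)
We can reduce the exponent: 14 mod 12 = 2
So 7^14 ≡ 7^2 (mod 13)
Computing: 7^2 mod 13 = 10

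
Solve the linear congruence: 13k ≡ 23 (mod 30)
11

Since gcd(13, 30) = 1 divides 23, a solution exists.
Multiply both sides by the inverse of 13 mod 30:
  13^(-1) mod 30 = 7
  x ≡ 7 × 23 ≡ 161 ≡ 11 (mod 30)
Verification: 13 × 11 = 143 = 4 × 30 + 23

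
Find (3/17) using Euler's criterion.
(3/17) = 3^{8} mod 17 = -1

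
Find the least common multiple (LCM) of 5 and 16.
80

First find GCD(5, 16) using the Euclidean algorithm:
5 = 0 × 16 + 5
16 = 3 × 5 + 1
5 = 5 × 1 + 0
GCD(5, 16) = 1

LCM formula: LCM(a, b) = (a × b) / GCD(a, b)
LCM(5, 16) = (5 × 16) / 1
LCM(5, 16) = 80 / 1
LCM(5, 16) = 80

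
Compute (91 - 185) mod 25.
6

(91 - 185) = -94
-94 mod 25 = 6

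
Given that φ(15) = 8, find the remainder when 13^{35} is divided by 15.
By Euler: 13^{8} ≡ 1 (mod 15) since gcd(13, 15) = 1. 35 = 4×8 + 3. So 13^{35} ≡ 13^{3} ≡ 7 (mod 15)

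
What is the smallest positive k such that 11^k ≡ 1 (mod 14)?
Powers of 11 mod 14: 11^1≡11, 11^2≡9, 11^3≡1. Order = 3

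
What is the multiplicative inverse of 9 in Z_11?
5

Using Extended Euclidean Algorithm:
gcd(9, 11) = 1
Bezout coefficients: 9 × 5 + 11 × -4 = 1
So 9 × 5 ≡ 1 (mod 11)
The inverse is 5 mod 11 = 5
Verification: 9 × 5 = 45 = 4 × 11 + 1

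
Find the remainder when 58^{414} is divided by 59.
By Fermat: 58^{58} ≡ 1 (mod 59). 414 = 7×58 + 8. So 58^{414} ≡ 58^{8} ≡ 1 (mod 59)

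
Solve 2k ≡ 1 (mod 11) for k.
2^(-1) ≡ 6 (mod 11). Verification: 2 × 6 = 12 ≡ 1 (mod 11)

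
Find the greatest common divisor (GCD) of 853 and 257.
1

Using the Euclidean algorithm:
853 = 3 × 257 + 82
257 = 3 × 82 + 11
82 = 7 × 11 + 5
11 = 2 × 5 + 1
5 = 5 × 1 + 0

GCD(853, 257) = 1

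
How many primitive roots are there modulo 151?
Number of primitive roots mod 151 = φ(150) = 40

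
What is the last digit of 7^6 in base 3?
7 ≡ 1 (mod 3). 6 = 4 + 2 (binary 110). Repeated squaring mod 3: 1^1 ≡ 1; 1^2 ≡ 1² = 1 ≡ 1; 1^4 ≡ 1² = 1 ≡ 1. Multiply: 7^6 ≡ 1^4 × 1^2 ≡ 1 × 1 (mod 3): 1 × 1 = 1 ≡ 1. So 7^6 ≡ 1 (mod 3).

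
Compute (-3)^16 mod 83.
Using repeated squaring. (-3) ≡ 80 (mod 83). 16 = 16 (binary 10000). Repeated squaring mod 83: 80^1 ≡ 80; 80^2 ≡ 80² = 6400 ≡ 9; 80^4 ≡ 9² = 81 ≡ 81; 80^8 ≡ 81² = 6561 ≡ 4; 80^16 ≡ 4² = 16 ≡ 16. So (-3)^16 ≡ 16 (mod 83).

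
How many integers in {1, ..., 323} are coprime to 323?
288

Prime factorization: 323 = 17 × 19
Using the formula φ(n) = n × Π(1 - 1/p) for each prime factor p:
φ(323) = 323 × (1 - 1/17) × (1 - 1/19)
φ(323) = 288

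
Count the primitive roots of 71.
24

The number of primitive roots modulo p is φ(p-1) = φ(70)
φ(70) = 24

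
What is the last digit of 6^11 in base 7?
Using Fermat: 6^{6} ≡ 1 (mod 7). 11 ≡ 5 (mod 6). So 6^{11} ≡ 6^{5} ≡ 6 (mod 7)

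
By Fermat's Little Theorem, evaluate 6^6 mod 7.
By Fermat's Little Theorem, 6^{6} ≡ 1 (mod 7) since 7 is prime and gcd(6, 7) = 1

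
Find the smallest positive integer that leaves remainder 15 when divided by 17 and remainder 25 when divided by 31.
M = 17 × 31 = 527. M₁ = 31, y₁ ≡ 11 (mod 17). M₂ = 17, y₂ ≡ 11 (mod 31). k = 15×31×11 + 25×17×11 ≡ 304 (mod 527). The smallest positive such number is 304.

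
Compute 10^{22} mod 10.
0

Using successive squaring:
Binary expansion of 22: 10110
Powers of 10 mod 10 (each is the square of the previous):
  10^1 ≡ 0 (mod 10)
  10^2 ≡ 0² = 0 ≡ 0 (mod 10)
  10^4 ≡ 0² = 0 ≡ 0 (mod 10)
  10^8 ≡ 0² = 0 ≡ 0 (mod 10)
  10^16 ≡ 0² = 0 ≡ 0 (mod 10)
22 = 16 + 4 + 2, so 10^22 = 10^16 × 10^4 × 10^2 ≡ 0 × 0 × 0 (mod 10)
Multiplying step by step:
  0 × 0 = 0 ≡ 0 (mod 10)
  0 × 0 = 0 ≡ 0 (mod 10)
Result: 10^22 ≡ 0 (mod 10)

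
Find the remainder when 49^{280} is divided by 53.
By Fermat: 49^{52} ≡ 1 (mod 53). 280 = 5×52 + 20. So 49^{280} ≡ 49^{20} ≡ 46 (mod 53)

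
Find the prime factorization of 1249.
1249

Divide by primes starting from smallest:
1249 ÷ 1249 = 1

1249 = 1249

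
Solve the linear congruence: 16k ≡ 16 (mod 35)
1

Since gcd(16, 35) = 1 divides 16, a solution exists.
Multiply both sides by the inverse of 16 mod 35:
  16^(-1) mod 35 = 11
  x ≡ 11 × 16 ≡ 176 ≡ 1 (mod 35)
Verification: 16 × 1 = 16 = 0 × 35 + 16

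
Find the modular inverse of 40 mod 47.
40^(-1) ≡ 20 (mod 47). Verification: 40 × 20 = 800 ≡ 1 (mod 47)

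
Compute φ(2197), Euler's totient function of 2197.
2028

Prime factorization: 2197 = 13^3
Using the formula φ(n) = n × Π(1 - 1/p) for each prime factor p:
φ(2197) = 2197 × (1 - 1/13)
φ(2197) = 2028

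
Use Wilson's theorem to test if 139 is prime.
(138)! mod 139 = 138. Since 138 ≡ -1 (mod 139), 139 is prime.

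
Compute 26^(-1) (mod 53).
51

Using Extended Euclidean Algorithm:
gcd(26, 53) = 1
Bezout coefficients: 26 × -2 + 53 × 1 = 1
So 26 × -2 ≡ 1 (mod 53)
The inverse is -2 mod 53 = 51
Verification: 26 × 51 = 1326 = 25 × 53 + 1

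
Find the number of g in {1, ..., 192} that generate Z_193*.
Number of primitive roots mod 193 = φ(192) = 64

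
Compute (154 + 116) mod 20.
10

(154 + 116) = 270
270 mod 20 = 10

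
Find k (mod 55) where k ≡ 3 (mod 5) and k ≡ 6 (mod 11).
M = 5 × 11 = 55. M₁ = 11, y₁ ≡ 1 (mod 5). M₂ = 5, y₂ ≡ 9 (mod 11). k = 3×11×1 + 6×5×9 ≡ 28 (mod 55)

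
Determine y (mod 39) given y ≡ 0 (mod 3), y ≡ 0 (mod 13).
0

Using the Chinese Remainder Theorem:
M = product of moduli = 39
For equation 1: M_1 = 13, 13 ≡ 1 (mod 3), inverse of 13 mod 3 is 1 (check: 1 × 1 = 1 ≡ 1 (mod 3))
For equation 2: M_2 = 3, 3 ≡ 3 (mod 13), inverse of 3 mod 13 is 9 (check: 3 × 9 = 27 ≡ 1 (mod 13))
Combine: y ≡ Σ r_i×M_i×(M_i⁻¹ mod m_i) = 0×13×1 + 0×3×9 = 0 + 0 = 0
0 mod 39 = 0
y ≡ 0 (mod 39)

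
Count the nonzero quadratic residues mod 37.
For prime 37, there are (p-1)/2 = (37-1)/2 = 18 quadratic residues (excluding 0).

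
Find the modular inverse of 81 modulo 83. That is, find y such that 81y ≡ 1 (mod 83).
41

Using Extended Euclidean Algorithm:
gcd(81, 83) = 1
Bezout coefficients: 81 × 41 + 83 × -40 = 1
So 81 × 41 ≡ 1 (mod 83)
The inverse is 41 mod 83 = 41
Verification: 81 × 41 = 3321 = 40 × 83 + 1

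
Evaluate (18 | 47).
(18/47) = 18^{23} mod 47 = 1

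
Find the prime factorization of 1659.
3 × 7 × 79

Divide by primes starting from smallest:
1659 ÷ 3 = 553
553 ÷ 7 = 79
79 ÷ 79 = 1

1659 = 3 × 7 × 79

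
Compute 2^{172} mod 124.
4

Using successive squaring:
Binary expansion of 172: 10101100
Powers of 2 mod 124 (each is the square of the previous):
  2^1 ≡ 2 (mod 124)
  2^2 ≡ 2² = 4 ≡ 4 (mod 124)
  2^4 ≡ 4² = 16 ≡ 16 (mod 124)
  2^8 ≡ 16² = 256 ≡ 8 (mod 124)
  2^16 ≡ 8² = 64 ≡ 64 (mod 124)
  2^32 ≡ 64² = 4096 ≡ 4 (mod 124)
  2^64 ≡ 4² = 16 ≡ 16 (mod 124)
  2^128 ≡ 16² = 256 ≡ 8 (mod 124)
172 = 128 + 32 + 8 + 4, so 2^172 = 2^128 × 2^32 × 2^8 × 2^4 ≡ 8 × 4 × 8 × 16 (mod 124)
Multiplying step by step:
  8 × 4 = 32 ≡ 32 (mod 124)
  32 × 8 = 256 ≡ 8 (mod 124)
  8 × 16 = 128 ≡ 4 (mod 124)
Result: 2^172 ≡ 4 (mod 124)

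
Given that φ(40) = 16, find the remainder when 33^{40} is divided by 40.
By Euler: 33^{16} ≡ 1 (mod 40) since gcd(33, 40) = 1. 40 = 2×16 + 8. So 33^{40} ≡ 33^{8} ≡ 1 (mod 40)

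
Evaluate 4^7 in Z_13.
7 = 4 + 2 + 1 (binary 111). Repeated squaring mod 13: 4^1 ≡ 4; 4^2 ≡ 4² = 16 ≡ 3; 4^4 ≡ 3² = 9 ≡ 9. Multiply: 4^7 = 4^4 × 4^2 × 4^1 ≡ 9 × 3 × 4 (mod 13): 9 × 3 = 27 ≡ 1; 1 × 4 = 4 ≡ 4. So 4^7 ≡ 4 (mod 13).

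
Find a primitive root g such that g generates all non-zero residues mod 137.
p - 1 = 136 has prime divisors 2, 17. h is a primitive root mod 137 iff h^(136/q) ≢ 1 (mod 137) for each such q.
h = 2: 2^68 ≡ 1, 2^8 ≡ 119 (mod 137); 2^68 ≡ 1, so not a primitive root.
h = 3: 3^68 ≡ 136, 3^8 ≡ 122 (mod 137); none is 1, so 3 has order 136 and is a primitive root.
The smallest primitive root mod 137 is g = 3.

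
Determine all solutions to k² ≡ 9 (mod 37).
The square roots of 9 mod 37 are 34 and 3. Verify: 34² = 1156 ≡ 9 (mod 37)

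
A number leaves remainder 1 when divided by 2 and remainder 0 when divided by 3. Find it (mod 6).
M = 2 × 3 = 6. M₁ = 3, y₁ ≡ 1 (mod 2). M₂ = 2, y₂ ≡ 2 (mod 3). z = 1×3×1 + 0×2×2 ≡ 3 (mod 6)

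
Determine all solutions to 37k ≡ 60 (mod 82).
26

Since gcd(37, 82) = 1 divides 60, a solution exists.
Multiply both sides by the inverse of 37 mod 82:
  37^(-1) mod 82 = 51
  x ≡ 51 × 60 ≡ 3060 ≡ 26 (mod 82)
Verification: 37 × 26 = 962 = 11 × 82 + 60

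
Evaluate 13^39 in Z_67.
Using repeated squaring. 39 = 32 + 4 + 2 + 1 (binary 100111). Repeated squaring mod 67: 13^1 ≡ 13; 13^2 ≡ 13² = 169 ≡ 35; 13^4 ≡ 35² = 1225 ≡ 19; 13^8 ≡ 19² = 361 ≡ 26; 13^16 ≡ 26² = 676 ≡ 6; 13^32 ≡ 6² = 36 ≡ 36. Multiply: 13^39 = 13^32 × 13^4 × 13^2 × 13^1 ≡ 36 × 19 × 35 × 13 (mod 67): 36 × 19 = 684 ≡ 14; 14 × 35 = 490 ≡ 21; 21 × 13 = 273 ≡ 5. So 13^39 ≡ 5 (mod 67).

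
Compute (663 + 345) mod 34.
22

(663 + 345) = 1008
1008 mod 34 = 22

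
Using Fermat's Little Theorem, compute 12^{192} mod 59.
20

By Fermat's Little Theorem, a^(p-1) ≡ 1 (mod p) for prime p and gcd(a, p) = 1
Here p = 59, so 12^58 ≡ 1 (mod 59)
We can reduce the exponent: 192 mod 58 = 18
So 12^192 ≡ 12^18 (mod 59)
Computing: 12^18 mod 59 = 20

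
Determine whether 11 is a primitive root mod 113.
p - 1 = 112 has prime divisors 2, 7. Check 11^(112/q) mod 113 for each: 11^(112/2) = 11^56 ≡ 1, 11^(112/7) = 11^16 ≡ 106 (mod 113). Since 11^56 ≡ 1 (mod 113), the order of 11 divides 56 (in fact the order is 56) ≠ 112, so it is not a primitive root.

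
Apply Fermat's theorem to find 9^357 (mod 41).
By Fermat: 9^{40} ≡ 1 (mod 41). 357 = 8×40 + 37. So 9^{357} ≡ 9^{37} ≡ 9 (mod 41)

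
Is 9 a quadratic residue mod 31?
By Euler's criterion: 9^{15} ≡ 1 (mod 31). Since this equals 1, 9 is a QR.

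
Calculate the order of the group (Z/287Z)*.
240

Prime factorization: 287 = 7 × 41
Using the formula φ(n) = n × Π(1 - 1/p) for each prime factor p:
φ(287) = 287 × (1 - 1/7) × (1 - 1/41)
φ(287) = 240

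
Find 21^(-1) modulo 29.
18

Using Extended Euclidean Algorithm:
gcd(21, 29) = 1
Bezout coefficients: 21 × -11 + 29 × 8 = 1
So 21 × -11 ≡ 1 (mod 29)
The inverse is -11 mod 29 = 18
Verification: 21 × 18 = 378 = 13 × 29 + 1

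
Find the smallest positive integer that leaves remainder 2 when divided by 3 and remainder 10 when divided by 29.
M = 3 × 29 = 87. M₁ = 29, y₁ ≡ 2 (mod 3). M₂ = 3, y₂ ≡ 10 (mod 29). y = 2×29×2 + 10×3×10 ≡ 68 (mod 87). The smallest positive such number is 68.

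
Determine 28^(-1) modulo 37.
28^(-1) ≡ 4 (mod 37). Verification: 28 × 4 = 112 ≡ 1 (mod 37)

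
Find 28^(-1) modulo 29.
28

Using Extended Euclidean Algorithm:
gcd(28, 29) = 1
Bezout coefficients: 28 × -1 + 29 × 1 = 1
So 28 × -1 ≡ 1 (mod 29)
The inverse is -1 mod 29 = 28
Verification: 28 × 28 = 784 = 27 × 29 + 1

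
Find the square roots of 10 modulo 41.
The square roots of 10 mod 41 are 16 and 25. Verify: 16² = 256 ≡ 10 (mod 41)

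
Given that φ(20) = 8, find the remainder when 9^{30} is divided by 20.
By Euler: 9^{8} ≡ 1 (mod 20) since gcd(9, 20) = 1. 30 = 3×8 + 6. So 9^{30} ≡ 9^{6} ≡ 1 (mod 20)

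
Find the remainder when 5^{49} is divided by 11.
By Fermat: 5^{10} ≡ 1 (mod 11). 49 = 4×10 + 9. So 5^{49} ≡ 5^{9} ≡ 9 (mod 11)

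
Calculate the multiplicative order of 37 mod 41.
Powers of 37 mod 41: 37^1≡37, 37^2≡16, 37^3≡18, 37^4≡10, 37^5≡1. Order = 5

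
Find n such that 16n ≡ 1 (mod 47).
16^(-1) ≡ 3 (mod 47). Verification: 16 × 3 = 48 ≡ 1 (mod 47)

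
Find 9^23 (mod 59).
Using repeated squaring. 23 = 16 + 4 + 2 + 1 (binary 10111). Repeated squaring mod 59: 9^1 ≡ 9; 9^2 ≡ 9² = 81 ≡ 22; 9^4 ≡ 22² = 484 ≡ 12; 9^8 ≡ 12² = 144 ≡ 26; 9^16 ≡ 26² = 676 ≡ 27. Multiply: 9^23 = 9^16 × 9^4 × 9^2 × 9^1 ≡ 27 × 12 × 22 × 9 (mod 59): 27 × 12 = 324 ≡ 29; 29 × 22 = 638 ≡ 48; 48 × 9 = 432 ≡ 19. So 9^23 ≡ 19 (mod 59).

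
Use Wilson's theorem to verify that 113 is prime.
(112)! mod 113 = 112. Since this equals -1 (mod 113), Wilson confirms 113 is prime.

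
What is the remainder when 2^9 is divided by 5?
9 = 8 + 1 (binary 1001). Repeated squaring mod 5: 2^1 ≡ 2; 2^2 ≡ 2² = 4 ≡ 4; 2^4 ≡ 4² = 16 ≡ 1; 2^8 ≡ 1² = 1 ≡ 1. Multiply: 2^9 = 2^8 × 2^1 ≡ 1 × 2 (mod 5): 1 × 2 = 2 ≡ 2. So 2^9 ≡ 2 (mod 5).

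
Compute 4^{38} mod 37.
16

Using successive squaring:
Binary expansion of 38: 100110
Powers of 4 mod 37 (each is the square of the previous):
  4^1 ≡ 4 (mod 37)
  4^2 ≡ 4² = 16 ≡ 16 (mod 37)
  4^4 ≡ 16² = 256 ≡ 34 (mod 37)
  4^8 ≡ 34² = 1156 ≡ 9 (mod 37)
  4^16 ≡ 9² = 81 ≡ 7 (mod 37)
  4^32 ≡ 7² = 49 ≡ 12 (mod 37)
38 = 32 + 4 + 2, so 4^38 = 4^32 × 4^4 × 4^2 ≡ 12 × 34 × 16 (mod 37)
Multiplying step by step:
  12 × 34 = 408 ≡ 1 (mod 37)
  1 × 16 = 16 ≡ 16 (mod 37)
Result: 4^38 ≡ 16 (mod 37)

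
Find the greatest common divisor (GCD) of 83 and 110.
1

Using the Euclidean algorithm:
83 = 0 × 110 + 83
110 = 1 × 83 + 27
83 = 3 × 27 + 2
27 = 13 × 2 + 1
2 = 2 × 1 + 0

GCD(83, 110) = 1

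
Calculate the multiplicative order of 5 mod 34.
Powers of 5 mod 34: 5^1≡5, 5^2≡25, 5^3≡23, 5^4≡13, 5^5≡31, 5^6≡19, 5^7≡27, 5^8≡33, 5^9≡29, 5^10≡9, 5^11≡11, 5^12≡21, 5^13≡3, 5^14≡15, 5^15≡7, 5^16≡1. Order = 16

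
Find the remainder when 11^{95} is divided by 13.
By Fermat: 11^{12} ≡ 1 (mod 13). 95 = 7×12 + 11. So 11^{95} ≡ 11^{11} ≡ 6 (mod 13)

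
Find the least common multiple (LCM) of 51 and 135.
2295

First find GCD(51, 135) using the Euclidean algorithm:
51 = 0 × 135 + 51
135 = 2 × 51 + 33
51 = 1 × 33 + 18
33 = 1 × 18 + 15
18 = 1 × 15 + 3
15 = 5 × 3 + 0
GCD(51, 135) = 3

LCM formula: LCM(a, b) = (a × b) / GCD(a, b)
LCM(51, 135) = (51 × 135) / 3
LCM(51, 135) = 6885 / 3
LCM(51, 135) = 2295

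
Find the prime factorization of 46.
2 × 23

Divide by primes starting from smallest:
46 ÷ 2 = 23
23 ÷ 23 = 1

46 = 2 × 23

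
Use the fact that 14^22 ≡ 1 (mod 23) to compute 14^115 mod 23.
By Fermat: 14^{22} ≡ 1 (mod 23). 115 = 5×22 + 5. So 14^{115} ≡ 14^{5} ≡ 15 (mod 23)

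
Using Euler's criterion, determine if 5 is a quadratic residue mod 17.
By Euler's criterion: 5^{8} ≡ 16 (mod 17). Since this equals -1 (≡ 16), 5 is not a QR.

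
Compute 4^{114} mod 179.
169

Using successive squaring:
Binary expansion of 114: 1110010
Powers of 4 mod 179 (each is the square of the previous):
  4^1 ≡ 4 (mod 179)
  4^2 ≡ 4² = 16 ≡ 16 (mod 179)
  4^4 ≡ 16² = 256 ≡ 77 (mod 179)
  4^8 ≡ 77² = 5929 ≡ 22 (mod 179)
  4^16 ≡ 22² = 484 ≡ 126 (mod 179)
  4^32 ≡ 126² = 15876 ≡ 124 (mod 179)
  4^64 ≡ 124² = 15376 ≡ 161 (mod 179)
114 = 64 + 32 + 16 + 2, so 4^114 = 4^64 × 4^32 × 4^16 × 4^2 ≡ 161 × 124 × 126 × 16 (mod 179)
Multiplying step by step:
  161 × 124 = 19964 ≡ 95 (mod 179)
  95 × 126 = 11970 ≡ 156 (mod 179)
  156 × 16 = 2496 ≡ 169 (mod 179)
Result: 4^114 ≡ 169 (mod 179)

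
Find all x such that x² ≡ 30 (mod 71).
The square roots of 30 mod 71 are 32 and 39. Verify: 32² = 1024 ≡ 30 (mod 71)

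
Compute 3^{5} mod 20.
3

Using successive squaring:
Binary expansion of 5: 101
Powers of 3 mod 20 (each is the square of the previous):
  3^1 ≡ 3 (mod 20)
  3^2 ≡ 3² = 9 ≡ 9 (mod 20)
  3^4 ≡ 9² = 81 ≡ 1 (mod 20)
5 = 4 + 1, so 3^5 = 3^4 × 3^1 ≡ 1 × 3 (mod 20)
Multiplying step by step:
  1 × 3 = 3 ≡ 3 (mod 20)
Result: 3^5 ≡ 3 (mod 20)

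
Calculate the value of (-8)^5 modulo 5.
(-8) ≡ 2 (mod 5). 5 = 4 + 1 (binary 101). Repeated squaring mod 5: 2^1 ≡ 2; 2^2 ≡ 2² = 4 ≡ 4; 2^4 ≡ 4² = 16 ≡ 1. Multiply: (-8)^5 ≡ 2^4 × 2^1 ≡ 1 × 2 (mod 5): 1 × 2 = 2 ≡ 2. So (-8)^5 ≡ 2 (mod 5).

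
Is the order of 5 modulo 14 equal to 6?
Yes, ord_14(5) = 6.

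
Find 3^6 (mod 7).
6 = 4 + 2 (binary 110). Repeated squaring mod 7: 3^1 ≡ 3; 3^2 ≡ 3² = 9 ≡ 2; 3^4 ≡ 2² = 4 ≡ 4. Multiply: 3^6 = 3^4 × 3^2 ≡ 4 × 2 (mod 7): 4 × 2 = 8 ≡ 1. So 3^6 ≡ 1 (mod 7).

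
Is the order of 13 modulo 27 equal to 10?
No, the actual order is 9, not 10.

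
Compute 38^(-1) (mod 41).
38^(-1) ≡ 27 (mod 41). Verification: 38 × 27 = 1026 ≡ 1 (mod 41)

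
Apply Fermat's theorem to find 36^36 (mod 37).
By Fermat's Little Theorem, 36^{36} ≡ 1 (mod 37) since 37 is prime and gcd(36, 37) = 1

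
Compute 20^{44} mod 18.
4

Using successive squaring:
Binary expansion of 44: 101100
Powers of 20 mod 18 (each is the square of the previous):
  20^1 ≡ 2 (mod 18)
  20^2 ≡ 2² = 4 ≡ 4 (mod 18)
  20^4 ≡ 4² = 16 ≡ 16 (mod 18)
  20^8 ≡ 16² = 256 ≡ 4 (mod 18)
  20^16 ≡ 4² = 16 ≡ 16 (mod 18)
  20^32 ≡ 16² = 256 ≡ 4 (mod 18)
44 = 32 + 8 + 4, so 20^44 = 20^32 × 20^8 × 20^4 ≡ 4 × 4 × 16 (mod 18)
Multiplying step by step:
  4 × 4 = 16 ≡ 16 (mod 18)
  16 × 16 = 256 ≡ 4 (mod 18)
Result: 20^44 ≡ 4 (mod 18)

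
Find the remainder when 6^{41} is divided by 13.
By Fermat: 6^{12} ≡ 1 (mod 13). 41 = 3×12 + 5. So 6^{41} ≡ 6^{5} ≡ 2 (mod 13)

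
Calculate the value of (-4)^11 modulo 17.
Using repeated squaring. (-4) ≡ 13 (mod 17). 11 = 8 + 2 + 1 (binary 1011). Repeated squaring mod 17: 13^1 ≡ 13; 13^2 ≡ 13² = 169 ≡ 16; 13^4 ≡ 16² = 256 ≡ 1; 13^8 ≡ 1² = 1 ≡ 1. Multiply: (-4)^11 ≡ 13^8 × 13^2 × 13^1 ≡ 1 × 16 × 13 (mod 17): 1 × 16 = 16 ≡ 16; 16 × 13 = 208 ≡ 4. So (-4)^11 ≡ 4 (mod 17).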